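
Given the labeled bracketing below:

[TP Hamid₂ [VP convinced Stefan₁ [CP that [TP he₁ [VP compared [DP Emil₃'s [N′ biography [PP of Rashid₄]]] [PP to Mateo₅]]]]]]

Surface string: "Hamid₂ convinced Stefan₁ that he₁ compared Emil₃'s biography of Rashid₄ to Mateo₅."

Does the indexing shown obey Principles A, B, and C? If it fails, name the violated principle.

grammatical

The two coindexed NPs are *Stefan₁* and *he₁*.
*he₁* is a pronoun; nothing c-commands it within its binding domain (the embedded TP.), so Principle B holds trivially.
*Stefan₁* is an R-expression; *he₁* does not c-command it, and no other NP shares its index, so Principle C is satisfied.
All principles are respected.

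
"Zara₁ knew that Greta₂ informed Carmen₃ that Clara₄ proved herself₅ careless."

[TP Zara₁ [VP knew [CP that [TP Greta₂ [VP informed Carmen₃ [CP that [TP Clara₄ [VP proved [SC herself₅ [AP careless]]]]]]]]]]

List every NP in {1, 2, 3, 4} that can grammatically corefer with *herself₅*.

{4}

*herself* is an anaphor, so Principle A applies: it must be bound in its binding domain.
Binding domain of *herself₅*: the embedded TP, whose subject is Clara₄.
*Zara₁* c-commands the anaphor but is outside its binding domain → cannot satisfy Principle A.
*Greta₂* c-commands the anaphor but is outside its binding domain → cannot satisfy Principle A.
*Carmen₃* c-commands the anaphor but is outside its binding domain → cannot satisfy Principle A.
*Clara₄* c-commands the anaphor within its binding domain → licit binder.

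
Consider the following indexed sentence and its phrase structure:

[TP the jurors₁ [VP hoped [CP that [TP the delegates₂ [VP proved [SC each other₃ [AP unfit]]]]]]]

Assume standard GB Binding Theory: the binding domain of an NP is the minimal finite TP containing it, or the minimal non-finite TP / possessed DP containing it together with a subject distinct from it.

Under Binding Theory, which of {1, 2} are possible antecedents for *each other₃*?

{2}

*each other* is an anaphor, so Principle A applies: it must be bound in its binding domain.
Binding domain of *each other₃*: the embedded TP, whose subject is the delegates₂.
*the jurors₁* c-commands the anaphor but is outside its binding domain → cannot satisfy Principle A.
*the delegates₂* c-commands the anaphor within its binding domain → licit binder.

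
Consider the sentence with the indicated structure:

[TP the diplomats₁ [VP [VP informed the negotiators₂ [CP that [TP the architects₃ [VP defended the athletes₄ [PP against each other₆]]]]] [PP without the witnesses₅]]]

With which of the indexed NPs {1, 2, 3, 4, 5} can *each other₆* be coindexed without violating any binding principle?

*each other* is an anaphor, so Principle A applies: it must be bound in its binding domain.
Binding domain of *each other₆*: the embedded TP, whose subject is the architects₃.
*the diplomats₁* c-commands the anaphor but is outside its binding domain → cannot satisfy Principle A.
*the negotiators₂* c-commands the anaphor but is outside its binding domain → cannot satisfy Principle A.
*the architects₃* c-commands the anaphor within its binding domain → licit binder.
*the athletes₄* c-commands the anaphor within its binding domain → licit binder.
*the witnesses₅* does not c-command the anaphor → cannot bind it.

{3, 4}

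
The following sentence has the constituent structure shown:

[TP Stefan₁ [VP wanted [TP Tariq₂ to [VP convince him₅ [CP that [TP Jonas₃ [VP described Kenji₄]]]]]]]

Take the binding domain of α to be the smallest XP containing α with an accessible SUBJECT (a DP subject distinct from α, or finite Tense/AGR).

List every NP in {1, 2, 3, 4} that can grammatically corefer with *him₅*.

*him* is a pronoun, so Principle B applies: it must be free in its binding domain.
Binding domain of *him₅*: the embedded TP, whose subject is Tariq₂.
*Stefan₁* c-commands the pronoun but from outside its binding domain, and is not c-commanded by it → coindexation permitted.
*Tariq₂* c-commands the pronoun within its binding domain → coindexation would violate Principle B.
*Jonas₃*: the pronoun c-commands this R-expression → coindexation would violate Principle C on *Jonas₃*.
*Kenji₄*: the pronoun c-commands this R-expression → coindexation would violate Principle C on *Kenji₄*.

{1}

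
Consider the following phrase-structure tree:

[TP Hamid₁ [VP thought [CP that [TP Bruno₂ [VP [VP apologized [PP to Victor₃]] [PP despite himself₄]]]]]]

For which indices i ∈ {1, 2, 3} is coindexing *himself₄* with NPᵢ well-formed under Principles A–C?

{2}

*himself* is an anaphor, so Principle A applies: it must be bound in its binding domain.
Binding domain of *himself₄*: the embedded TP, whose subject is Bruno₂.
*Hamid₁* c-commands the anaphor but is outside its binding domain → cannot satisfy Principle A.
*Bruno₂* c-commands the anaphor within its binding domain → licit binder.
*Victor₃* does not c-command the anaphor → cannot bind it.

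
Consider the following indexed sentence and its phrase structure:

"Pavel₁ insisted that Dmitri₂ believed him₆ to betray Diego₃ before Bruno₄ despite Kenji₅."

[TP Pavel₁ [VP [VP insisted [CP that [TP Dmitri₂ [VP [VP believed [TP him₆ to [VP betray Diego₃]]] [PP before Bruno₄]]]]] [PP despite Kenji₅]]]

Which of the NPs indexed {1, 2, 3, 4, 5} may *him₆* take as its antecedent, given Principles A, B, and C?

{1, 4, 5}

*him* is a pronoun, so Principle B applies: it must be free in its binding domain.
Binding domain of *him₆*: the embedded TP, whose subject is Dmitri₂.
*Pavel₁* c-commands the pronoun but from outside its binding domain, and is not c-commanded by it → coindexation permitted.
*Dmitri₂* c-commands the pronoun within its binding domain → coindexation would violate Principle B.
*Diego₃*: the pronoun c-commands this R-expression → coindexation would violate Principle C on *Diego₃*.
*Bruno₄* and the pronoun do not c-command one another → neither Principle B nor Principle C is at stake; coindexation permitted.
*Kenji₅* and the pronoun do not c-command one another → neither Principle B nor Principle C is at stake; coindexation permitted.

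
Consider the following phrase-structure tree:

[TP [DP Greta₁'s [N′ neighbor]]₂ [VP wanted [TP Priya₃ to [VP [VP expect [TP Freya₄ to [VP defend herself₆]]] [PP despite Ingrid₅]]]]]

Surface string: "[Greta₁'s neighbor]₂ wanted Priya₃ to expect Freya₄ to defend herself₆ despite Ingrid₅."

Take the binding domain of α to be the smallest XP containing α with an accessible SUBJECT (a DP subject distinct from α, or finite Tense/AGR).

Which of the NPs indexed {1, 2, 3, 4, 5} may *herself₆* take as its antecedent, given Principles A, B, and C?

*herself* is an anaphor, so Principle A applies: it must be bound in its binding domain.
Binding domain of *herself₆*: the embedded TP, whose subject is Freya₄.
*Greta₁* does not c-command the anaphor → cannot bind it.
*[Greta₁'s neighbor]₂* c-commands the anaphor but is outside its binding domain → cannot satisfy Principle A.
*Priya₃* c-commands the anaphor but is outside its binding domain → cannot satisfy Principle A.
*Freya₄* c-commands the anaphor within its binding domain → licit binder.
*Ingrid₅* does not c-command the anaphor → cannot bind it.

{4}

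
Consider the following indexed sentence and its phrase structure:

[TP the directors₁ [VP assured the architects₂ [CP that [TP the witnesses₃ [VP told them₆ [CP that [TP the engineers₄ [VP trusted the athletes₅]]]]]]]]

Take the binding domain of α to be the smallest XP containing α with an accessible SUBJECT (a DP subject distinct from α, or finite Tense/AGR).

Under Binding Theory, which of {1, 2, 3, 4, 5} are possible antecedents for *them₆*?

{1, 2}

*them* is a pronoun, so Principle B applies: it must be free in its binding domain.
Binding domain of *them₆*: the embedded TP, whose subject is the witnesses₃.
*the directors₁* c-commands the pronoun but from outside its binding domain, and is not c-commanded by it → coindexation permitted.
*the architects₂* c-commands the pronoun but from outside its binding domain, and is not c-commanded by it → coindexation permitted.
*the witnesses₃* c-commands the pronoun within its binding domain → coindexation would violate Principle B.
*the engineers₄*: the pronoun c-commands this R-expression → coindexation would violate Principle C on *the engineers₄*.
*the athletes₅*: the pronoun c-commands this R-expression → coindexation would violate Principle C on *the athletes₅*.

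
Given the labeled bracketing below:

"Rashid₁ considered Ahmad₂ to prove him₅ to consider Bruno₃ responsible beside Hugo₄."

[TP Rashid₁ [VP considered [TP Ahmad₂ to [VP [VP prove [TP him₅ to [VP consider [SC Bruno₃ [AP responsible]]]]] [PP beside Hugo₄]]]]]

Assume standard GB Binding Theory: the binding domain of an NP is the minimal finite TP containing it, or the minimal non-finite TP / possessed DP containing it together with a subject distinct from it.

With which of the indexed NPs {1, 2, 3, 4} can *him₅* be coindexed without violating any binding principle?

*him* is a pronoun, so Principle B applies: it must be free in its binding domain.
Binding domain of *him₅*: the embedded TP, whose subject is Ahmad₂.
*Rashid₁* c-commands the pronoun but from outside its binding domain, and is not c-commanded by it → coindexation permitted.
*Ahmad₂* c-commands the pronoun within its binding domain → coindexation would violate Principle B.
*Bruno₃*: the pronoun c-commands this R-expression → coindexation would violate Principle C on *Bruno₃*.
*Hugo₄* and the pronoun do not c-command one another → neither Principle B nor Principle C is at stake; coindexation permitted.

{1, 4}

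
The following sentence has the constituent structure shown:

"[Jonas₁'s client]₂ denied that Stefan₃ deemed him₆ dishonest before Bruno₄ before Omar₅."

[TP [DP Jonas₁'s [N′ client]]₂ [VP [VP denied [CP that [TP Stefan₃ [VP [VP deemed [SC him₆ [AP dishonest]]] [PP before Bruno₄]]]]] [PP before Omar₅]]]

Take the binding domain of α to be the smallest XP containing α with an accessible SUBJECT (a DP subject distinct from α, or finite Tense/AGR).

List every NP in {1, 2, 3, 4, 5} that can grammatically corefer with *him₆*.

{1, 2, 4, 5}

*him* is a pronoun, so Principle B applies: it must be free in its binding domain.
Binding domain of *him₆*: the embedded TP, whose subject is Stefan₃.
*Jonas₁* and the pronoun do not c-command one another → neither Principle B nor Principle C is at stake; coindexation permitted.
*[Jonas₁'s client]₂* c-commands the pronoun but from outside its binding domain, and is not c-commanded by it → coindexation permitted.
*Stefan₃* c-commands the pronoun within its binding domain → coindexation would violate Principle B.
*Bruno₄* and the pronoun do not c-command one another → neither Principle B nor Principle C is at stake; coindexation permitted.
*Omar₅* and the pronoun do not c-command one another → neither Principle B nor Principle C is at stake; coindexation permitted.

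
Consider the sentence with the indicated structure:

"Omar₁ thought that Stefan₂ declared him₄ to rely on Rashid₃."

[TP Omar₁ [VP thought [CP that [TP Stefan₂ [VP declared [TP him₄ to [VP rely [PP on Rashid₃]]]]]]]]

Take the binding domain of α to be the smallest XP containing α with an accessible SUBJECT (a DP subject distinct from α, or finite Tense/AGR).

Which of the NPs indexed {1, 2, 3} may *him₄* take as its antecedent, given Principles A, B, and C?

{1}

*him* is a pronoun, so Principle B applies: it must be free in its binding domain.
Binding domain of *him₄*: the embedded TP, whose subject is Stefan₂.
*Omar₁* c-commands the pronoun but from outside its binding domain, and is not c-commanded by it → coindexation permitted.
*Stefan₂* c-commands the pronoun within its binding domain → coindexation would violate Principle B.
*Rashid₃*: the pronoun c-commands this R-expression → coindexation would violate Principle C on *Rashid₃*.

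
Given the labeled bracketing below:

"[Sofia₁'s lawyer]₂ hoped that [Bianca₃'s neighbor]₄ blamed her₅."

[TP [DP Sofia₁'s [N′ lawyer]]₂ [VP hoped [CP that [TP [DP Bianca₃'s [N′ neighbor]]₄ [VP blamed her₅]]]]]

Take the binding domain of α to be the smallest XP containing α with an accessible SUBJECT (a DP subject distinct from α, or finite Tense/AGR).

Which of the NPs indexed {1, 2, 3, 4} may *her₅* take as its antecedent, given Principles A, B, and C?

{1, 2, 3}

*her* is a pronoun, so Principle B applies: it must be free in its binding domain.
Binding domain of *her₅*: the embedded TP, whose subject is [Bianca₃'s neighbor]₄.
*Sofia₁* and the pronoun do not c-command one another → neither Principle B nor Principle C is at stake; coindexation permitted.
*[Sofia₁'s lawyer]₂* c-commands the pronoun but from outside its binding domain, and is not c-commanded by it → coindexation permitted.
*Bianca₃* and the pronoun do not c-command one another → neither Principle B nor Principle C is at stake; coindexation permitted.
*[Bianca₃'s neighbor]₄* c-commands the pronoun within its binding domain → coindexation would violate Principle B.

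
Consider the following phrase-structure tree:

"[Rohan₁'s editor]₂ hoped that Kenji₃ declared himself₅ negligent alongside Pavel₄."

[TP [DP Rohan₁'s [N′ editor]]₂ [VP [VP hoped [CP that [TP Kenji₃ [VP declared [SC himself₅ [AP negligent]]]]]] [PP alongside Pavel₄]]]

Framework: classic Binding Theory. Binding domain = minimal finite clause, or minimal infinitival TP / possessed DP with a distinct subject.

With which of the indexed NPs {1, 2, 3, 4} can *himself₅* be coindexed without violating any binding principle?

{3}

*himself* is an anaphor, so Principle A applies: it must be bound in its binding domain.
Binding domain of *himself₅*: the embedded TP, whose subject is Kenji₃.
*Rohan₁* does not c-command the anaphor → cannot bind it.
*[Rohan₁'s editor]₂* c-commands the anaphor but is outside its binding domain → cannot satisfy Principle A.
*Kenji₃* c-commands the anaphor within its binding domain → licit binder.
*Pavel₄* does not c-command the anaphor → cannot bind it.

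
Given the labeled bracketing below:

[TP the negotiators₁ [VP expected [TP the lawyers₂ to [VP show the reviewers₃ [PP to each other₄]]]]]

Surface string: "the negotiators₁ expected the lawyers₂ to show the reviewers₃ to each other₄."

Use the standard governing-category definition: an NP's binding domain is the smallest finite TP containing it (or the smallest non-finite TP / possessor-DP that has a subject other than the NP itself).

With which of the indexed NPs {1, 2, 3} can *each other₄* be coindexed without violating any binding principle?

{2, 3}

*each other* is an anaphor, so Principle A applies: it must be bound in its binding domain.
Binding domain of *each other₄*: the embedded TP, whose subject is the lawyers₂.
*the negotiators₁* c-commands the anaphor but is outside its binding domain → cannot satisfy Principle A.
*the lawyers₂* c-commands the anaphor within its binding domain → licit binder.
*the reviewers₃* c-commands the anaphor within its binding domain → licit binder.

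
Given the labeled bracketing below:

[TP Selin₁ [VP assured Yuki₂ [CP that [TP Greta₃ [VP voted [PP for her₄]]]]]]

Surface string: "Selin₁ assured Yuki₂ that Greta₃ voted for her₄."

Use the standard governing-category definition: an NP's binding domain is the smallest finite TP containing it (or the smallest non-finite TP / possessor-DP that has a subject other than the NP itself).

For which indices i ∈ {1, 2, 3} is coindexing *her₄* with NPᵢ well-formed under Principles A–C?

{1, 2}

*her* is a pronoun, so Principle B applies: it must be free in its binding domain.
Binding domain of *her₄*: the embedded TP, whose subject is Greta₃.
*Selin₁* c-commands the pronoun but from outside its binding domain, and is not c-commanded by it → coindexation permitted.
*Yuki₂* c-commands the pronoun but from outside its binding domain, and is not c-commanded by it → coindexation permitted.
*Greta₃* c-commands the pronoun within its binding domain → coindexation would violate Principle B.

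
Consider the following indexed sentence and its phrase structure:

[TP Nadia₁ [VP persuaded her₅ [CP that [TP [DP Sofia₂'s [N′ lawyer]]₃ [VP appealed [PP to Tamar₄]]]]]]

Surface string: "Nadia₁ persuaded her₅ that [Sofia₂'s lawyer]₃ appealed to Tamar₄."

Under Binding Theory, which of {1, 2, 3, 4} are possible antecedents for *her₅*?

none

*her* is a pronoun, so Principle B applies: it must be free in its binding domain.
Binding domain of *her₅*: the matrix TP, whose subject is Nadia₁.
*Nadia₁* c-commands the pronoun within its binding domain → coindexation would violate Principle B.
*Sofia₂*: the pronoun c-commands this R-expression → coindexation would violate Principle C on *Sofia₂*.
*[Sofia₂'s lawyer]₃*: the pronoun c-commands this R-expression → coindexation would violate Principle C on *[Sofia₂'s lawyer]₃*.
*Tamar₄*: the pronoun c-commands this R-expression → coindexation would violate Principle C on *Tamar₄*.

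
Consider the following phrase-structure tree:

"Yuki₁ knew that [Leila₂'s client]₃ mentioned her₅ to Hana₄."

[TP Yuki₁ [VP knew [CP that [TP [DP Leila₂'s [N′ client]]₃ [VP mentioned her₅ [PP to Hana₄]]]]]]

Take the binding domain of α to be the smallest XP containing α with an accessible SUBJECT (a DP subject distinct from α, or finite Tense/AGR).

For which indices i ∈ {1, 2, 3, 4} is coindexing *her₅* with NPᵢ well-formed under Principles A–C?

{1, 2}

*her* is a pronoun, so Principle B applies: it must be free in its binding domain.
Binding domain of *her₅*: the embedded TP, whose subject is [Leila₂'s client]₃.
*Yuki₁* c-commands the pronoun but from outside its binding domain, and is not c-commanded by it → coindexation permitted.
*Leila₂* and the pronoun do not c-command one another → neither Principle B nor Principle C is at stake; coindexation permitted.
*[Leila₂'s client]₃* c-commands the pronoun within its binding domain → coindexation would violate Principle B.
*Hana₄*: the pronoun c-commands this R-expression → coindexation would violate Principle C on *Hana₄*.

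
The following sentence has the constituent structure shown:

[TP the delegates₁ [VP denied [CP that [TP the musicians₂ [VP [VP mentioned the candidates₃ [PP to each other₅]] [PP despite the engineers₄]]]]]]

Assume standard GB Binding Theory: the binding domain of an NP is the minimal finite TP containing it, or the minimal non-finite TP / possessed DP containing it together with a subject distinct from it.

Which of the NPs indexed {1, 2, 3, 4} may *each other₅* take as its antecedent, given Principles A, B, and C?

{2, 3}

*each other* is an anaphor, so Principle A applies: it must be bound in its binding domain.
Binding domain of *each other₅*: the embedded TP, whose subject is the musicians₂.
*the delegates₁* c-commands the anaphor but is outside its binding domain → cannot satisfy Principle A.
*the musicians₂* c-commands the anaphor within its binding domain → licit binder.
*the candidates₃* c-commands the anaphor within its binding domain → licit binder.
*the engineers₄* does not c-command the anaphor → cannot bind it.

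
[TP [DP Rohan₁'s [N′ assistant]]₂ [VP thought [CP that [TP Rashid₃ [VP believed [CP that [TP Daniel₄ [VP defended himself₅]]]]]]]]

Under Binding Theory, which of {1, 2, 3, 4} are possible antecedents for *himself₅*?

*himself* is an anaphor, so Principle A applies: it must be bound in its binding domain.
Binding domain of *himself₅*: the embedded TP, whose subject is Daniel₄.
*Rohan₁* does not c-command the anaphor → cannot bind it.
*[Rohan₁'s assistant]₂* c-commands the anaphor but is outside its binding domain → cannot satisfy Principle A.
*Rashid₃* c-commands the anaphor but is outside its binding domain → cannot satisfy Principle A.
*Daniel₄* c-commands the anaphor within its binding domain → licit binder.

{4}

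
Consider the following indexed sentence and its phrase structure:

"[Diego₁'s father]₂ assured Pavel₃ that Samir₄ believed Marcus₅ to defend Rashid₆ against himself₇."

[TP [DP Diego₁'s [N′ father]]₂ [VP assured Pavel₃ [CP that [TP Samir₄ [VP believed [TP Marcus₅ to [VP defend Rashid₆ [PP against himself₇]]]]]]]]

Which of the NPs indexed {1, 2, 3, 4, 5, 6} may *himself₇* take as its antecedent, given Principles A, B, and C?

{5, 6}

*himself* is an anaphor, so Principle A applies: it must be bound in its binding domain.
Binding domain of *himself₇*: the embedded TP, whose subject is Marcus₅.
*Diego₁* does not c-command the anaphor → cannot bind it.
*[Diego₁'s father]₂* c-commands the anaphor but is outside its binding domain → cannot satisfy Principle A.
*Pavel₃* c-commands the anaphor but is outside its binding domain → cannot satisfy Principle A.
*Samir₄* c-commands the anaphor but is outside its binding domain → cannot satisfy Principle A.
*Marcus₅* c-commands the anaphor within its binding domain → licit binder.
*Rashid₆* c-commands the anaphor within its binding domain → licit binder.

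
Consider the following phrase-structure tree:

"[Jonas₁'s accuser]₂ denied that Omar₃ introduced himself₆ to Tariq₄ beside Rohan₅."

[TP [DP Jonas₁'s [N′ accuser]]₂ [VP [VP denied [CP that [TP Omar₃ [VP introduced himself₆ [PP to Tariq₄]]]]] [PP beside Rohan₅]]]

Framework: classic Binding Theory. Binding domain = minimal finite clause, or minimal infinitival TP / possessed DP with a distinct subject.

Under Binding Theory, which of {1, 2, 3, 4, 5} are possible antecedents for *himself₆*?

*himself* is an anaphor, so Principle A applies: it must be bound in its binding domain.
Binding domain of *himself₆*: the embedded TP, whose subject is Omar₃.
*Jonas₁* does not c-command the anaphor → cannot bind it.
*[Jonas₁'s accuser]₂* c-commands the anaphor but is outside its binding domain → cannot satisfy Principle A.
*Omar₃* c-commands the anaphor within its binding domain → licit binder.
*Tariq₄* does not c-command the anaphor → cannot bind it.
*Rohan₅* does not c-command the anaphor → cannot bind it.

{3}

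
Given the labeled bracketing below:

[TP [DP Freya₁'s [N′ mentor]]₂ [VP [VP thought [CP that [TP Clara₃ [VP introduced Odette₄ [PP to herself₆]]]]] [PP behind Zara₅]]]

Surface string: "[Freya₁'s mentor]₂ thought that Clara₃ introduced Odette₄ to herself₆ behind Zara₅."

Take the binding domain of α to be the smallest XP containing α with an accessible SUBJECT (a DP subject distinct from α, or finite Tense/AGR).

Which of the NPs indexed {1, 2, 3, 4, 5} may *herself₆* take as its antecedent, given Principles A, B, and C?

*herself* is an anaphor, so Principle A applies: it must be bound in its binding domain.
Binding domain of *herself₆*: the embedded TP, whose subject is Clara₃.
*Freya₁* does not c-command the anaphor → cannot bind it.
*[Freya₁'s mentor]₂* c-commands the anaphor but is outside its binding domain → cannot satisfy Principle A.
*Clara₃* c-commands the anaphor within its binding domain → licit binder.
*Odette₄* c-commands the anaphor within its binding domain → licit binder.
*Zara₅* does not c-command the anaphor → cannot bind it.

{3, 4}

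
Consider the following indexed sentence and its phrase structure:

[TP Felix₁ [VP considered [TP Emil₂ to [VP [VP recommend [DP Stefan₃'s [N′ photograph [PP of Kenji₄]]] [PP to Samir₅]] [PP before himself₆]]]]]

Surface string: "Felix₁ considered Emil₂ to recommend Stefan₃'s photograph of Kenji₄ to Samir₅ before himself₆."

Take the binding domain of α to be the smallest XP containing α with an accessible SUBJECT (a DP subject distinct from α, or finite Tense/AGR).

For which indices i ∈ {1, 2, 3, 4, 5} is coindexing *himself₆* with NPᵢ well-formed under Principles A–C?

{2}

*himself* is an anaphor, so Principle A applies: it must be bound in its binding domain.
Binding domain of *himself₆*: the embedded TP, whose subject is Emil₂.
*Felix₁* c-commands the anaphor but is outside its binding domain → cannot satisfy Principle A.
*Emil₂* c-commands the anaphor within its binding domain → licit binder.
*Stefan₃* does not c-command the anaphor → cannot bind it.
*Kenji₄* does not c-command the anaphor → cannot bind it.
*Samir₅* does not c-command the anaphor → cannot bind it.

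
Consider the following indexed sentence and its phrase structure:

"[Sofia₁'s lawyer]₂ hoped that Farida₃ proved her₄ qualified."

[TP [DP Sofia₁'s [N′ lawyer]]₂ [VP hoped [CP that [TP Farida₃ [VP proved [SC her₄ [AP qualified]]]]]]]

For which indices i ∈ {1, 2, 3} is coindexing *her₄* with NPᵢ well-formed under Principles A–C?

*her* is a pronoun, so Principle B applies: it must be free in its binding domain.
Binding domain of *her₄*: the embedded TP, whose subject is Farida₃.
*Sofia₁* and the pronoun do not c-command one another → neither Principle B nor Principle C is at stake; coindexation permitted.
*[Sofia₁'s lawyer]₂* c-commands the pronoun but from outside its binding domain, and is not c-commanded by it → coindexation permitted.
*Farida₃* c-commands the pronoun within its binding domain → coindexation would violate Principle B.

{1, 2}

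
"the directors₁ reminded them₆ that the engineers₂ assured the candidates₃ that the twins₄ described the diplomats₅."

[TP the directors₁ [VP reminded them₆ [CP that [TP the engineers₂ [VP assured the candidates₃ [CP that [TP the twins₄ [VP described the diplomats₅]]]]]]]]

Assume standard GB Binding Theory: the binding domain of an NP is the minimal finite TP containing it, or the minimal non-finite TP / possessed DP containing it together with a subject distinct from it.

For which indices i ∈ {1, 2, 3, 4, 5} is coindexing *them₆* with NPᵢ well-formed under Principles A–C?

none

*them* is a pronoun, so Principle B applies: it must be free in its binding domain.
Binding domain of *them₆*: the matrix TP, whose subject is the directors₁.
*the directors₁* c-commands the pronoun within its binding domain → coindexation would violate Principle B.
*the engineers₂*: the pronoun c-commands this R-expression → coindexation would violate Principle C on *the engineers₂*.
*the candidates₃*: the pronoun c-commands this R-expression → coindexation would violate Principle C on *the candidates₃*.
*the twins₄*: the pronoun c-commands this R-expression → coindexation would violate Principle C on *the twins₄*.
*the diplomats₅*: the pronoun c-commands this R-expression → coindexation would violate Principle C on *the diplomats₅*.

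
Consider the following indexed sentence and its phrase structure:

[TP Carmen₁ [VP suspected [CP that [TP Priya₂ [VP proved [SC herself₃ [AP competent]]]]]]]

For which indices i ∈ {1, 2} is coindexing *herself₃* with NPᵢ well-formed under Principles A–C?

{2}

*herself* is an anaphor, so Principle A applies: it must be bound in its binding domain.
Binding domain of *herself₃*: the embedded TP, whose subject is Priya₂.
*Carmen₁* c-commands the anaphor but is outside its binding domain → cannot satisfy Principle A.
*Priya₂* c-commands the anaphor within its binding domain → licit binder.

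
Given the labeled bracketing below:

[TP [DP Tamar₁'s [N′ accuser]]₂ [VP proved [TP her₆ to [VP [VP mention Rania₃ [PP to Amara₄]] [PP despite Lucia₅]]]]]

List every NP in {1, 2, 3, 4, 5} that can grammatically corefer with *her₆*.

*her* is a pronoun, so Principle B applies: it must be free in its binding domain.
Binding domain of *her₆*: the matrix TP, whose subject is [Tamar₁'s accuser]₂.
*Tamar₁* and the pronoun do not c-command one another → neither Principle B nor Principle C is at stake; coindexation permitted.
*[Tamar₁'s accuser]₂* c-commands the pronoun within its binding domain → coindexation would violate Principle B.
*Rania₃*: the pronoun c-commands this R-expression → coindexation would violate Principle C on *Rania₃*.
*Amara₄*: the pronoun c-commands this R-expression → coindexation would violate Principle C on *Amara₄*.
*Lucia₅*: the pronoun c-commands this R-expression → coindexation would violate Principle C on *Lucia₅*.

{1}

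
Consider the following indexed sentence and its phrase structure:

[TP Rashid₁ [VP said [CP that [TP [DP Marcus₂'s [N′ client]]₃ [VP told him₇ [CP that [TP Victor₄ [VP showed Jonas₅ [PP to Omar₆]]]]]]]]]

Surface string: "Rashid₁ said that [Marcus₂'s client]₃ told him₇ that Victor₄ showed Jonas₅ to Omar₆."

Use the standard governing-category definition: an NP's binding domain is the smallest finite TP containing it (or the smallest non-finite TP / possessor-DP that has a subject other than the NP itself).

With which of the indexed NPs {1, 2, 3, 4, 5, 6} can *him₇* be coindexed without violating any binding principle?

*him* is a pronoun, so Principle B applies: it must be free in its binding domain.
Binding domain of *him₇*: the embedded TP, whose subject is [Marcus₂'s client]₃.
*Rashid₁* c-commands the pronoun but from outside its binding domain, and is not c-commanded by it → coindexation permitted.
*Marcus₂* and the pronoun do not c-command one another → neither Principle B nor Principle C is at stake; coindexation permitted.
*[Marcus₂'s client]₃* c-commands the pronoun within its binding domain → coindexation would violate Principle B.
*Victor₄*: the pronoun c-commands this R-expression → coindexation would violate Principle C on *Victor₄*.
*Jonas₅*: the pronoun c-commands this R-expression → coindexation would violate Principle C on *Jonas₅*.
*Omar₆*: the pronoun c-commands this R-expression → coindexation would violate Principle C on *Omar₆*.

{1, 2}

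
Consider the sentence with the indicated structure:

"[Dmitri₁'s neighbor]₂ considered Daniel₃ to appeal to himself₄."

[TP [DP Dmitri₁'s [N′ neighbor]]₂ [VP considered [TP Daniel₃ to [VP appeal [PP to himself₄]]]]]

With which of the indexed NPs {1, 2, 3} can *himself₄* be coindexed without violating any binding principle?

*himself* is an anaphor, so Principle A applies: it must be bound in its binding domain.
Binding domain of *himself₄*: the embedded TP, whose subject is Daniel₃.
*Dmitri₁* does not c-command the anaphor → cannot bind it.
*[Dmitri₁'s neighbor]₂* c-commands the anaphor but is outside its binding domain → cannot satisfy Principle A.
*Daniel₃* c-commands the anaphor within its binding domain → licit binder.

{3}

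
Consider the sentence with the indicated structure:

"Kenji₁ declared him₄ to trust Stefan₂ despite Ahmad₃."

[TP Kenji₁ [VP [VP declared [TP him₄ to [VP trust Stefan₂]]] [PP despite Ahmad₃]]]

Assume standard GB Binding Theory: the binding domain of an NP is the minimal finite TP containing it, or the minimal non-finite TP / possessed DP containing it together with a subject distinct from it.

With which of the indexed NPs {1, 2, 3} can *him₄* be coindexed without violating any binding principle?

{3}

*him* is a pronoun, so Principle B applies: it must be free in its binding domain.
Binding domain of *him₄*: the matrix TP, whose subject is Kenji₁.
*Kenji₁* c-commands the pronoun within its binding domain → coindexation would violate Principle B.
*Stefan₂*: the pronoun c-commands this R-expression → coindexation would violate Principle C on *Stefan₂*.
*Ahmad₃* and the pronoun do not c-command one another → neither Principle B nor Principle C is at stake; coindexation permitted.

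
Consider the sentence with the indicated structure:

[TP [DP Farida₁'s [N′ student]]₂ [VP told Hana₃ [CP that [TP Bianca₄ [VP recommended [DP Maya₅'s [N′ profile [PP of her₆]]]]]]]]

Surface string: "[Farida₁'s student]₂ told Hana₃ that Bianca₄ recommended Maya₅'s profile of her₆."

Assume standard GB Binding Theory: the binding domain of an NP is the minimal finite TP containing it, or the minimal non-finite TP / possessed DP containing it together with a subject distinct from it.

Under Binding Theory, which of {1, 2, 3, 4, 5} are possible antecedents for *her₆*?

*her* is a pronoun, so Principle B applies: it must be free in its binding domain.
Binding domain of *her₆*: the possessed DP, whose subject is Maya₅.
*Farida₁* and the pronoun do not c-command one another → neither Principle B nor Principle C is at stake; coindexation permitted.
*[Farida₁'s student]₂* c-commands the pronoun but from outside its binding domain, and is not c-commanded by it → coindexation permitted.
*Hana₃* c-commands the pronoun but from outside its binding domain, and is not c-commanded by it → coindexation permitted.
*Bianca₄* c-commands the pronoun but from outside its binding domain, and is not c-commanded by it → coindexation permitted.
*Maya₅* c-commands the pronoun within its binding domain → coindexation would violate Principle B.

{1, 2, 3, 4}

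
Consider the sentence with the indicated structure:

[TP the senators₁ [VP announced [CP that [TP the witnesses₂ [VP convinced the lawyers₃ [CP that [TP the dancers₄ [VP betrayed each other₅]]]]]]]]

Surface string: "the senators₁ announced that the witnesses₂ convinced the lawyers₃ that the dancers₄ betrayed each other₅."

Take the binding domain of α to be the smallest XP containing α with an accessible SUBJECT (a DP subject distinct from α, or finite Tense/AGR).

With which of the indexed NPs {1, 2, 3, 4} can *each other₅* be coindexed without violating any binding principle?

*each other* is an anaphor, so Principle A applies: it must be bound in its binding domain.
Binding domain of *each other₅*: the embedded TP, whose subject is the dancers₄.
*the senators₁* c-commands the anaphor but is outside its binding domain → cannot satisfy Principle A.
*the witnesses₂* c-commands the anaphor but is outside its binding domain → cannot satisfy Principle A.
*the lawyers₃* c-commands the anaphor but is outside its binding domain → cannot satisfy Principle A.
*the dancers₄* c-commands the anaphor within its binding domain → licit binder.

{4}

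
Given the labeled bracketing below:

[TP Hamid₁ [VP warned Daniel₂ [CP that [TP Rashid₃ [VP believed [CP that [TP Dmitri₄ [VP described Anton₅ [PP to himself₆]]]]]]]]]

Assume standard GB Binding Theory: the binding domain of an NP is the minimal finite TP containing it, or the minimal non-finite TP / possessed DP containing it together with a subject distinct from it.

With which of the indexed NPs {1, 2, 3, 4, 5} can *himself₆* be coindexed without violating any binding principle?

*himself* is an anaphor, so Principle A applies: it must be bound in its binding domain.
Binding domain of *himself₆*: the embedded TP, whose subject is Dmitri₄.
*Hamid₁* c-commands the anaphor but is outside its binding domain → cannot satisfy Principle A.
*Daniel₂* c-commands the anaphor but is outside its binding domain → cannot satisfy Principle A.
*Rashid₃* c-commands the anaphor but is outside its binding domain → cannot satisfy Principle A.
*Dmitri₄* c-commands the anaphor within its binding domain → licit binder.
*Anton₅* c-commands the anaphor within its binding domain → licit binder.

{4, 5}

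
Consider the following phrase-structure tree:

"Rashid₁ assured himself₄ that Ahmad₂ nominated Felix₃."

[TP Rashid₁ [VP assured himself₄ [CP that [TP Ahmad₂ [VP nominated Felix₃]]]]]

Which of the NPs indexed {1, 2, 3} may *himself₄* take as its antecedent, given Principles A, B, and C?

*himself* is an anaphor, so Principle A applies: it must be bound in its binding domain.
Binding domain of *himself₄*: the matrix TP, whose subject is Rashid₁.
*Rashid₁* c-commands the anaphor within its binding domain → licit binder.
*Ahmad₂* does not c-command the anaphor → cannot bind it.
*Felix₃* does not c-command the anaphor → cannot bind it.

{1}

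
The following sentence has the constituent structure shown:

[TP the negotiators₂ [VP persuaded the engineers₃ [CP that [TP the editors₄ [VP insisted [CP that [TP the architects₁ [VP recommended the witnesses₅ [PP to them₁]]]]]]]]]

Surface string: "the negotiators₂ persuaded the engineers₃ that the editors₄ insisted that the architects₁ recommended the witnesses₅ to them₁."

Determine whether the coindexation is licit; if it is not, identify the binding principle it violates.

Principle B

The two coindexed NPs are *the architects₁* and *them₁*.
*them₁* is a pronoun. Its binding domain is the embedded TP, whose subject is the architects₁.
*the architects₁* c-commands it within that domain and carries the same index.
The pronoun is locally bound → Principle B violation.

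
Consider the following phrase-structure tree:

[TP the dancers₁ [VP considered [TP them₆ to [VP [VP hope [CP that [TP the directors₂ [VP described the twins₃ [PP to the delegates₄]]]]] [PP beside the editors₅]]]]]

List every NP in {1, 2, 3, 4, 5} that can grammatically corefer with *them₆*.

*them* is a pronoun, so Principle B applies: it must be free in its binding domain.
Binding domain of *them₆*: the matrix TP, whose subject is the dancers₁.
*the dancers₁* c-commands the pronoun within its binding domain → coindexation would violate Principle B.
*the directors₂*: the pronoun c-commands this R-expression → coindexation would violate Principle C on *the directors₂*.
*the twins₃*: the pronoun c-commands this R-expression → coindexation would violate Principle C on *the twins₃*.
*the delegates₄*: the pronoun c-commands this R-expression → coindexation would violate Principle C on *the delegates₄*.
*the editors₅*: the pronoun c-commands this R-expression → coindexation would violate Principle C on *the editors₅*.

none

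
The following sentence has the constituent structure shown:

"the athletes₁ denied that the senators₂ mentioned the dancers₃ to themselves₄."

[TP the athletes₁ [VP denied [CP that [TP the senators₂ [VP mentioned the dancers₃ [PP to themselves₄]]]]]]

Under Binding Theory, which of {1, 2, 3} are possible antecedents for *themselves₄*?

{2, 3}

*themselves* is an anaphor, so Principle A applies: it must be bound in its binding domain.
Binding domain of *themselves₄*: the embedded TP, whose subject is the senators₂.
*the athletes₁* c-commands the anaphor but is outside its binding domain → cannot satisfy Principle A.
*the senators₂* c-commands the anaphor within its binding domain → licit binder.
*the dancers₃* c-commands the anaphor within its binding domain → licit binder.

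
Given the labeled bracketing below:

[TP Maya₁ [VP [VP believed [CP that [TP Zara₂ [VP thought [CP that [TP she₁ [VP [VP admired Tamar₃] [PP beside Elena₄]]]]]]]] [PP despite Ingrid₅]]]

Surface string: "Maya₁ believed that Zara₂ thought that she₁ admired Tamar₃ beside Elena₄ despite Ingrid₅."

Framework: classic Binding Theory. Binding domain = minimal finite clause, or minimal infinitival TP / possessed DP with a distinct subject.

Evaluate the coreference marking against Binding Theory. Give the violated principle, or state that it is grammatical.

grammatical

The two coindexed NPs are *Maya₁* and *she₁*.
*she₁* is a pronoun; nothing c-commands it within its binding domain (the embedded TP.), so Principle B holds trivially.
*Maya₁* is an R-expression; *she₁* does not c-command it, and no other NP shares its index, so Principle C is satisfied.
All principles are respected.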